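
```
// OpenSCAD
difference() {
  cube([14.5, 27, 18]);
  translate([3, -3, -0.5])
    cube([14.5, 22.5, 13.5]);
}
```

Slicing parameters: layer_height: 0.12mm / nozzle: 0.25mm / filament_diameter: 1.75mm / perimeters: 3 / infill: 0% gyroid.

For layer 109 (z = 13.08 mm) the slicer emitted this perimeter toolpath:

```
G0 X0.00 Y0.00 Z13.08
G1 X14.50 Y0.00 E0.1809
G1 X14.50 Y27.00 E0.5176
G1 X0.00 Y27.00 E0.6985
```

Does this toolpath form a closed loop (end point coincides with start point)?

Start point (G0): (0.00, 0.00). End point (last G1): the path does not return to the start — open.

no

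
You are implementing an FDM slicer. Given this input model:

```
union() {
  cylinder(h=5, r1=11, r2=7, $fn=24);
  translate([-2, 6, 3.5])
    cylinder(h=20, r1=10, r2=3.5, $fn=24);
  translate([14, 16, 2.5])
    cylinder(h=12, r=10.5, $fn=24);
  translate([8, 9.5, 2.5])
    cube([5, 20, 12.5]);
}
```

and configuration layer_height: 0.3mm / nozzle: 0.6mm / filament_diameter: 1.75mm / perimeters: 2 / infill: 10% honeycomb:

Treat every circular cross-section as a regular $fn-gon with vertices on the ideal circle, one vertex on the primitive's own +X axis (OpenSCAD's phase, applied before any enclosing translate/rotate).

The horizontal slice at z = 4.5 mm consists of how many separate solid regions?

At z = 4.5 mm: the cone: at t=0.900 of its height the radius interpolates to r₁+(r₂−r₁)t = 7.400, giving a regular 24-gon of that circumradius; the cone at (-2, 6) contributes a regular 24-gon of circumradius 9.675 (interpolated between r1=10 and r2=3.5 at t=0.050); the cylinder at (14, 16): section is a regular 24-gon, circumradius r=10.5; the cube at (8, 9.5) (footprint 5×20) is included at this height; Taking the union: the regions partially overlap (shared area 204.71 mm²), so overlapping operands fuse into one piece — 1 connected region. The result has 1 disconnected region.

1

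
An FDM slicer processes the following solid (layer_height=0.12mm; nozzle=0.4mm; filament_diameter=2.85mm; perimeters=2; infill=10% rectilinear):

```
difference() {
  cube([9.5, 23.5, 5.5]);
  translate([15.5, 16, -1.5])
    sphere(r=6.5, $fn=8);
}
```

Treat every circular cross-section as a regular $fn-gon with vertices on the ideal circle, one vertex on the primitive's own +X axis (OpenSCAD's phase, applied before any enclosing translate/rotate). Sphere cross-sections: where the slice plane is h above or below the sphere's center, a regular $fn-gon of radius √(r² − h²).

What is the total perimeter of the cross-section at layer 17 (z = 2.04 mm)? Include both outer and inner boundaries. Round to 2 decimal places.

66.00 mm

At z = 2.04 mm: the cube is present — its section is the full 9.5×23.5 rectangle (perimeter 66.00 mm); the r=6.5 sphere at (15.5, 16) slices to a regular 8-gon of circumradius 5.451 (√(r²−h²) with h=3.54 from center) (perimeter = 2·8·5.451·sin(180°/8) = 33.38 mm); Taking the first minus the rest: starting from the 9.5×23.5 cube, the r=6.5 sphere at (15.5, 16) misses the remaining region (no effect) — boundary = 66.00 mm. Overall, the cross-section is a single solid region. Total boundary length (outer) = 66.00 mm.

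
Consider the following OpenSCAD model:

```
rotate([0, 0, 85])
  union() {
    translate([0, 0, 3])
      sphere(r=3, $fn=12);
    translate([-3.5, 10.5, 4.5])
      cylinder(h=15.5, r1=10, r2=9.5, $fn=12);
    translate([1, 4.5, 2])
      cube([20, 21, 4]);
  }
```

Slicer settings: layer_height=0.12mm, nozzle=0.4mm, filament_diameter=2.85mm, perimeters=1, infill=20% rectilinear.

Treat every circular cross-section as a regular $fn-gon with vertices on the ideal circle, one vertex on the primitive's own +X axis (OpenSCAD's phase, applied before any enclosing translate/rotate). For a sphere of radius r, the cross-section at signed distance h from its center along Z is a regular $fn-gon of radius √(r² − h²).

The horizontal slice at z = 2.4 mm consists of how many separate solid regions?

At z = 2.4 mm: the r=3 sphere slices to a regular 12-gon of circumradius 2.939 (√(r²−h²) with h=0.6 from center); the cone at (-3.5, 10.5) does not reach this height (z outside [4.5, 20]); the 20×21 cube at (1, 4.5) contributes its full rectangle; Merging all regions: the 2 present regions are separate (no shared area or edge), so areas and boundary lengths simply add and each stays a separate island — 2 connected regions; (rotated 85° about Z; rotation is an isometry so areas/perimeters/island counts are preserved). The result has 2 disconnected regions.

2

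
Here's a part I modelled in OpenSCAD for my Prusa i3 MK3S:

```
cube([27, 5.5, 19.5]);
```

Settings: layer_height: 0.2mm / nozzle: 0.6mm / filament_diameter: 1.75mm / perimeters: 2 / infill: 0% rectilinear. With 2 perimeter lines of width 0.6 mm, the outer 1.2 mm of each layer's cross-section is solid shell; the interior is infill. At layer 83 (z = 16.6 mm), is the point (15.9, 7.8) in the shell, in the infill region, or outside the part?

At z = 16.6 mm: the cube (footprint 27×5.5) is included at this height. Overall, the cross-section is a single solid region. The nearest boundary edge runs (27.00, 5.50)→(0.00, 5.50); distance from the point to it = 2.30 mm. The point is not inside any of the regions above, so it lies outside the cross-section (2.30 mm from the nearest boundary).

outside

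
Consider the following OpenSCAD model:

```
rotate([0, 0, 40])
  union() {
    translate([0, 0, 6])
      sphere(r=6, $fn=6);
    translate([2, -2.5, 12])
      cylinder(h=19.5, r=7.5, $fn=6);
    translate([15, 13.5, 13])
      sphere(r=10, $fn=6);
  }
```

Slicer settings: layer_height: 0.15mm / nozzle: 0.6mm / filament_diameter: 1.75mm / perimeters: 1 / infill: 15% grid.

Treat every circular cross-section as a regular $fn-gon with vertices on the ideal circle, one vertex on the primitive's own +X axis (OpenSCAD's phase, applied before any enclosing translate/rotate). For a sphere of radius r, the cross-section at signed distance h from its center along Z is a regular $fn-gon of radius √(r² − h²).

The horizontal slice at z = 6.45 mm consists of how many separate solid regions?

At z = 6.45 mm: the r=6 sphere slices to a regular 6-gon of circumradius 5.983 (√(r²−h²) with h=0.45 from center); the cylinder at (2, -2.5) is not intersected at this z (z outside [12, 31.5]); the sphere at (15, 13.5): section is a regular 6-gon, circumradius = √(r²−h²) = √(10²−6.55²) = 7.556; Taking the union: the 2 present regions are separate (no shared area or edge), so areas and boundary lengths simply add and each stays a separate island — 2 connected regions; (rotated 40° about Z; rotation is an isometry so areas/perimeters/island counts are preserved). The result has 2 disconnected regions.

2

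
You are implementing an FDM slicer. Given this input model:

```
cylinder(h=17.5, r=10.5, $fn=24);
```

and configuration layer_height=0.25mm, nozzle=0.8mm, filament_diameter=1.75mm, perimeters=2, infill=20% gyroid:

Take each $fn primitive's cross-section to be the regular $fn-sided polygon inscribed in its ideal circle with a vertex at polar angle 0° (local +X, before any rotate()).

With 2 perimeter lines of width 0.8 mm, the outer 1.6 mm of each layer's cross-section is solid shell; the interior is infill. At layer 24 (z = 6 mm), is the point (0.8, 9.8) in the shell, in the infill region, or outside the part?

shell

At z = 6 mm: the r=10.5 cylinder contributes a regular 24-gon of circumradius 10.5. Overall, the cross-section is a single solid region. The nearest boundary edge runs (2.72, 10.14)→(0.00, 10.50); distance from the point to it = 0.59 mm. The point is inside the cross-section, 0.59 mm from the nearest boundary — within the 1.6 mm shell band (2 × 0.8).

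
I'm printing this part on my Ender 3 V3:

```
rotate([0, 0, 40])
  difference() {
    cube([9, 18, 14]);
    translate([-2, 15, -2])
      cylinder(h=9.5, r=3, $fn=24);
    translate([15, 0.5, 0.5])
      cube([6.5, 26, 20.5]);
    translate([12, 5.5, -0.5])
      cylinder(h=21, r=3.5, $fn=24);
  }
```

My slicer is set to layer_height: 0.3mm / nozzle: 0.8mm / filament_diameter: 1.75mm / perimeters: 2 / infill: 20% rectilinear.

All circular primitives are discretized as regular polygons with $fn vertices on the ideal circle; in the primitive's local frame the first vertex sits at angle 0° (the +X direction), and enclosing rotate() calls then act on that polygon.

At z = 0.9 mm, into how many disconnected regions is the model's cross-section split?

At z = 0.9 mm: the cube (footprint 9×18) is included at this height; the r=3 cylinder at (-2, 15) gives a regular 24-gon of circumradius 3 (constant along its height); the cube at (15, 0.5) is present — its section is the full 6.5×26 rectangle; the r=3.5 cylinder at (12, 5.5) contributes a regular 24-gon of circumradius 3.5; After the difference (first − rest): starting from the 9×18 cube, the r=3 cylinder at (-2, 15) partially overlaps it — only the 3.01 mm² overlap (of its 27.95 mm²) is removed, clipping the outline; the 6.5×26 cube at (15, 0.5) misses the remaining region (no effect); the r=3.5 cylinder at (12, 5.5) partially overlaps it — only the 1.15 mm² overlap (of its 38.05 mm²) is removed, clipping the outline — 1 connected region; (whole slice rotated 40° about Z — lengths, areas and connectivity unchanged). The result has 1 disconnected region.

1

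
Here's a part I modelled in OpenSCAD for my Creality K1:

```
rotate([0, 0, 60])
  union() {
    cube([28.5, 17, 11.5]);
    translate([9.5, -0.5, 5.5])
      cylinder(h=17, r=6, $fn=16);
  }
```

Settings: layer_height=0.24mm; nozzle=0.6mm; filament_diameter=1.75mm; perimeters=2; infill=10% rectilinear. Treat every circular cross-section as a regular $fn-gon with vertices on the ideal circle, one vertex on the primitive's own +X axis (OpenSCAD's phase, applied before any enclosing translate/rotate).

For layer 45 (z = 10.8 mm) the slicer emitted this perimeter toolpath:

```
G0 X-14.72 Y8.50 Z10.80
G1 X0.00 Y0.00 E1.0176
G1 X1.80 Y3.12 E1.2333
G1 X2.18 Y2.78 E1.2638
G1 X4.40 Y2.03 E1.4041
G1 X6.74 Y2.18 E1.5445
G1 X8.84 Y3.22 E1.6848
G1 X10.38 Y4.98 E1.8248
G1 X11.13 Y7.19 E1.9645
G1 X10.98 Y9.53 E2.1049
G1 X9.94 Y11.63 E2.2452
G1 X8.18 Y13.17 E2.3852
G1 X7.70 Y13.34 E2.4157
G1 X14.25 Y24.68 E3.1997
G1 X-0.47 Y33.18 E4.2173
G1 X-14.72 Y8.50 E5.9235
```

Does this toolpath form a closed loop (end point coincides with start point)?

yes

Start point (G0): (-14.72, 8.50). End point (last G1): the path returns to the start — closed.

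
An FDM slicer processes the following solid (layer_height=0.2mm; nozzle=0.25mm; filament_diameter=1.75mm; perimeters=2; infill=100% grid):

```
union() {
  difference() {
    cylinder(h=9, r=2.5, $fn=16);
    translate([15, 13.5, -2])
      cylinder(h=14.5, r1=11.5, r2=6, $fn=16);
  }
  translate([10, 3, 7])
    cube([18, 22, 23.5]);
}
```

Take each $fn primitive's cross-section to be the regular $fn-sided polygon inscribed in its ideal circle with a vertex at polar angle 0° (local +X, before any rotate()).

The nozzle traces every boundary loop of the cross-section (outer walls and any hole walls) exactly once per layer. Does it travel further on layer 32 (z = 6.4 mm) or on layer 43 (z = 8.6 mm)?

Layer 32 (z = 6.4): the cylinder: section is a regular 16-gon, circumradius r=2.5 (perimeter = 2·16·2.500·sin(180°/16) = 15.61 mm); the cone at (15, 13.5): at t=0.579 of its height the radius interpolates to r₁+(r₂−r₁)t = 8.314, giving a regular 16-gon of that circumradius (perimeter = 2·16·8.314·sin(180°/16) = 51.90 mm); Taking the first minus the rest: starting from the r=2.5 cylinder, the cone at (15, 13.5) misses the remaining region (no effect) — boundary = 15.61 mm; the cube at (10, 3) is not intersected at this z (z outside [7, 30.5]); Taking the union: only the result so far is present, so the union is just that shape — boundary = 15.61 mm. So its perimeter = 15.61 mm. Layer 43 (z = 8.6): the r=2.5 cylinder contributes a regular 16-gon of circumradius 2.5 (perimeter = 2·16·2.500·sin(180°/16) = 15.61 mm); the cone at (15, 13.5) (r1=11.5→r2=6) has section circumradius 7.479 here — a regular 16-gon (perimeter = 2·16·7.479·sin(180°/16) = 46.69 mm); Subtracting the remaining from the first: starting from the r=2.5 cylinder, the cone at (15, 13.5) misses the remaining region (no effect) — boundary = 15.61 mm; the cube at (10, 3) is present — its section is the full 18×22 rectangle (perimeter 80.00 mm); Merging all regions: the 2 present regions are separate (no shared area or edge), so areas and boundary lengths simply add and each stays a separate island — boundary = 95.61 mm. So its perimeter = 95.61 mm. Layer 43 is larger (95.61 vs 15.61 mm).

layer 43 (z = 8.6 mm)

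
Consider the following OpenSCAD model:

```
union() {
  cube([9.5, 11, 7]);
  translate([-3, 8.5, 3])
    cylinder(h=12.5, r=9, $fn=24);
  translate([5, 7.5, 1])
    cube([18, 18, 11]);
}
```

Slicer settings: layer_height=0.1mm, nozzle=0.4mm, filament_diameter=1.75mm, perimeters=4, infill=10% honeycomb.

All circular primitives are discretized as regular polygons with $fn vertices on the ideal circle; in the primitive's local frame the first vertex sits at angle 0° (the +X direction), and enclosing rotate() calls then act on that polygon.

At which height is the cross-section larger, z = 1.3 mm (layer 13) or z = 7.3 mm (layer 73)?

Layer 13 (z = 1.3): the 9.5×11 cube contributes its full rectangle (area 104.50 mm²); the cylinder at (-3, 8.5) is not intersected at this z (z outside [3, 15.5]); the cube at (5, 7.5) is present — its section is the full 18×18 rectangle (area 324.00 mm²); Merging all regions: the regions partially overlap — summed areas 428.50 mm² minus the doubly-counted overlap 15.75 mm² gives 412.75 mm² — area = 412.75 mm². So its area = 412.75 mm². Layer 73 (z = 7.3): the cube is absent (z outside [0, 7]); the r=9 cylinder at (-3, 8.5) contributes a regular 24-gon of circumradius 9 (area = (24/2)·9.000²·sin(360°/24) = 251.57 mm²); the cube at (5, 7.5) (footprint 18×18) is included at this height (area 324.00 mm²); Merging all regions: the regions partially overlap — summed areas 575.57 mm² minus the doubly-counted overlap 3.49 mm² gives 572.09 mm² — area = 572.09 mm². So its area = 572.09 mm². Layer 73 is larger (572.09 vs 412.75 mm²).

layer 73 (z = 7.3 mm)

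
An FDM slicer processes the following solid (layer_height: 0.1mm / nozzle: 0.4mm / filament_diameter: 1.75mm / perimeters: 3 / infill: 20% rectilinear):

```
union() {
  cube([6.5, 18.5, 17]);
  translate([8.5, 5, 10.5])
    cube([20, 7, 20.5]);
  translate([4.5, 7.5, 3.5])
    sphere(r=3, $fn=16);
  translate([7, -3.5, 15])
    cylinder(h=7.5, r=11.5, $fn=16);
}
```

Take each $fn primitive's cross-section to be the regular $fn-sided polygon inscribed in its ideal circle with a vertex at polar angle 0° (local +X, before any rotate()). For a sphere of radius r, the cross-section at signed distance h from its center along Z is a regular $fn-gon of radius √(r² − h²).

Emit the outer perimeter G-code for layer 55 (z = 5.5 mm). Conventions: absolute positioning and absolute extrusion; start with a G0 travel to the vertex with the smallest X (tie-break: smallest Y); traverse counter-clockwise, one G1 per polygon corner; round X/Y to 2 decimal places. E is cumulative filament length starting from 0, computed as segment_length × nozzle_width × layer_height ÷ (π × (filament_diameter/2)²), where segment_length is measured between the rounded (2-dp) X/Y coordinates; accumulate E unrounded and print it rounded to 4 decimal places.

At z = 5.5 mm: the cube (footprint 6.5×18.5) is included at this height; the cube at (8.5, 5) is not intersected at this z (z outside [10.5, 31]); the r=3 sphere at (4.5, 7.5) contributes a regular 16-gon of circumradius √(3²−2²) = 2.236; the cylinder at (7, -3.5) is absent (z outside [15, 22.5]); Combining (union): the regions partially overlap (shared area 15.04 mm²), so overlapping operands fuse into one piece — 1 connected region. The outline is a single polygon with 9 vertices. Extrusion per mm of travel: 0.4 × 0.1 / (π × 0.875²) = 0.016630. Accumulating E over each segment gives final E = 0.8329.

G0 X0.00 Y0.00 Z5.50
G1 X6.50 Y0.00 E0.1081
G1 X6.50 Y6.55 E0.2170
G1 X6.57 Y6.64 E0.2189
G1 X6.74 Y7.50 E0.2335
G1 X6.57 Y8.36 E0.2481
G1 X6.50 Y8.45 E0.2500
G1 X6.50 Y18.50 E0.4171
G1 X0.00 Y18.50 E0.5252
G1 X0.00 Y0.00 E0.8329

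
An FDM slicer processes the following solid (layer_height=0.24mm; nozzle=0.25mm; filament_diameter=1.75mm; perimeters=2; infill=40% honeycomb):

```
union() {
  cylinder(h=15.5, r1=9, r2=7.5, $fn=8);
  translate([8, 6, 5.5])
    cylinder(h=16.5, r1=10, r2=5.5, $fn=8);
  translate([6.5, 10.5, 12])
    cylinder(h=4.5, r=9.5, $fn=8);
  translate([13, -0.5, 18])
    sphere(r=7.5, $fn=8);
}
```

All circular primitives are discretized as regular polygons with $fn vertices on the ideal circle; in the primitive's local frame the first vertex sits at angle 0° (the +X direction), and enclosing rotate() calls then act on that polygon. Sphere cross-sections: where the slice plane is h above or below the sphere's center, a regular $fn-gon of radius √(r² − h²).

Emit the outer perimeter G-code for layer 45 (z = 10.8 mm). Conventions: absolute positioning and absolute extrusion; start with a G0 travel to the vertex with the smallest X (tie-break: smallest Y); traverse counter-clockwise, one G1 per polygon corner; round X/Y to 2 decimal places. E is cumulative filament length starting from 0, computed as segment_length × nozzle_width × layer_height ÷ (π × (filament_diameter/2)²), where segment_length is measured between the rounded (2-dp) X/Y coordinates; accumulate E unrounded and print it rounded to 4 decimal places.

At z = 10.8 mm: the cone: at t=0.697 of its height the radius interpolates to r₁+(r₂−r₁)t = 7.955, giving a regular 8-gon of that circumradius; the cone at (8, 6): at t=0.321 of its height the radius interpolates to r₁+(r₂−r₁)t = 8.555, giving a regular 8-gon of that circumradius; the cylinder at (6.5, 10.5) does not reach this height (z outside [12, 16.5]); the sphere at (13, -0.5): section is a regular 8-gon, circumradius = √(r²−h²) = √(7.5²−7.2²) = 2.100; Taking the union: the regions partially overlap (shared area 53.40 mm²), so overlapping operands fuse into one piece — 1 connected region. The outline is a single polygon with 20 vertices. Extrusion per mm of travel: 0.25 × 0.24 / (π × 0.875²) = 0.024945. Accumulating E over each segment gives final E = 1.8888.

G0 X-7.95 Y0.00 Z10.80
G1 X-5.62 Y-5.62 E0.1518
G1 X0.00 Y-7.95 E0.3035
G1 X5.62 Y-5.62 E0.4553
G1 X7.06 Y-2.16 E0.5488
G1 X8.00 Y-2.55 E0.5742
G1 X11.20 Y-1.23 E0.6605
G1 X11.52 Y-1.98 E0.6808
G1 X13.00 Y-2.60 E0.7209
G1 X14.48 Y-1.98 E0.7609
G1 X15.10 Y-0.50 E0.8009
G1 X14.48 Y0.98 E0.8410
G1 X14.48 Y0.99 E0.8412
G1 X16.55 Y6.00 E0.9764
G1 X14.05 Y12.05 E1.1397
G1 X8.00 Y14.55 E1.3030
G1 X1.95 Y12.05 E1.4663
G1 X0.22 Y7.86 E1.5794
G1 X0.00 Y7.95 E1.5853
G1 X-5.62 Y5.62 E1.7371
G1 X-7.95 Y0.00 E1.8888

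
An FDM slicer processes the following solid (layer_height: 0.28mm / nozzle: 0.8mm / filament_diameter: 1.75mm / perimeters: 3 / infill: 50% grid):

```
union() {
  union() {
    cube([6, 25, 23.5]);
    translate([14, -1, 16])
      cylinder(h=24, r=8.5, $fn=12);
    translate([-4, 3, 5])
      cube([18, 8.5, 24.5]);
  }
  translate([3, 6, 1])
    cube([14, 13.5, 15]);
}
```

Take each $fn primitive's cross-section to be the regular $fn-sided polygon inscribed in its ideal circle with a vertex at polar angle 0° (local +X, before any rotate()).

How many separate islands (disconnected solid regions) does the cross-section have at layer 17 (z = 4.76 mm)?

At z = 4.76 mm: the cube is present — its section is the full 6×25 rectangle; the cylinder at (14, -1) is not intersected at this z (z outside [16, 40]); the cube at (-4, 3) does not reach this height (z outside [5, 29.5]); Merging all regions: only the 6×25 cube is present, so the union is just that shape — 1 connected region; the cube at (3, 6) is present — its section is the full 14×13.5 rectangle; Merging all regions: the regions partially overlap (shared area 40.50 mm²), so overlapping operands fuse into one piece — 1 connected region. Overall, the cross-section is a single solid region. Island count = 1.

1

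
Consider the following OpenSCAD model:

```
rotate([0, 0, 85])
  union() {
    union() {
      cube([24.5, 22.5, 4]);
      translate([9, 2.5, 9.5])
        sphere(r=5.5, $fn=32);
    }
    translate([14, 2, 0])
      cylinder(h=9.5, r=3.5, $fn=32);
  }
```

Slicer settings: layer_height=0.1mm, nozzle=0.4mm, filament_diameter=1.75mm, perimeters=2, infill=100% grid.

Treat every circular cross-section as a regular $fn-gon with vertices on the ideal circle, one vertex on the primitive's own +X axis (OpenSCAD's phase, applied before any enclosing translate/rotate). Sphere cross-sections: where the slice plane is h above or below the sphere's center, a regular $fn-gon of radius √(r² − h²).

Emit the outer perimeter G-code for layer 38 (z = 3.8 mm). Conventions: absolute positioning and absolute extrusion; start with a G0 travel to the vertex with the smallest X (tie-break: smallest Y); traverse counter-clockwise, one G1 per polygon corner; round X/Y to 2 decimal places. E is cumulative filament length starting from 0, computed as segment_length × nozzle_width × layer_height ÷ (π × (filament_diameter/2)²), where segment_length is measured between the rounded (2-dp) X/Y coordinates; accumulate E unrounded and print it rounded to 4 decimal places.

G0 X-22.41 Y1.96 Z3.80
G1 X0.00 Y0.00 E0.3741
G1 X0.97 Y11.09 E0.5592
G1 X1.48 Y11.44 E0.5695
G1 X1.96 Y11.93 E0.5809
G1 X2.33 Y12.50 E0.5922
G1 X2.59 Y13.14 E0.6037
G1 X2.71 Y13.82 E0.6152
G1 X2.71 Y14.50 E0.6265
G1 X2.57 Y15.17 E0.6379
G1 X2.30 Y15.80 E0.6493
G1 X1.91 Y16.37 E0.6608
G1 X1.47 Y16.80 E0.6710
G1 X2.14 Y24.41 E0.7981
G1 X-20.28 Y26.37 E1.1723
G1 X-22.41 Y1.96 E1.5798

At z = 3.8 mm: the 24.5×22.5 cube contributes its full rectangle; the sphere at (9, 2.5) is absent (|z−center|=5.700 > r=5.5); Merging all regions: only the 24.5×22.5 cube is present, so the union is just that shape — 1 connected region; the r=3.5 cylinder at (14, 2) contributes a regular 32-gon of circumradius 3.5; Taking the union: the regions partially overlap (shared area 32.27 mm²), so overlapping operands fuse into one piece — 1 connected region; (rotated 85° about Z; rotation is an isometry so areas/perimeters/island counts are preserved). The outline is a single polygon with 15 vertices. Extrusion per mm of travel: 0.4 × 0.1 / (π × 0.875²) = 0.016630. Accumulating E over each segment gives final E = 1.5798.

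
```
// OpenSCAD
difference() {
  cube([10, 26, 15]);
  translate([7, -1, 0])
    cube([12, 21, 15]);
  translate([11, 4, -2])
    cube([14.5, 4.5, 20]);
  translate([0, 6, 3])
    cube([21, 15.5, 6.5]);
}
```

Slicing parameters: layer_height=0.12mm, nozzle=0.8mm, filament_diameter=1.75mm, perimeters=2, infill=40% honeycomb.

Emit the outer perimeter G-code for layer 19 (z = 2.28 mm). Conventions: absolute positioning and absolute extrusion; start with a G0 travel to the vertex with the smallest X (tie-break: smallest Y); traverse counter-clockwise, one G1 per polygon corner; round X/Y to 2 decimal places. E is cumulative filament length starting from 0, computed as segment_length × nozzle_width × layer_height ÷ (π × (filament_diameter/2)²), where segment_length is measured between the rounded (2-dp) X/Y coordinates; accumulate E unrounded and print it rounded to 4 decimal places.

At z = 2.28 mm: the 10×26 cube contributes its full rectangle; the cube at (7, -1) is present — its section is the full 12×21 rectangle; the cube at (11, 4) is present — its section is the full 14.5×4.5 rectangle; the cube at (0, 6) is not intersected at this z (z outside [3, 9.5]); Subtracting the remaining from the first: starting from the 10×26 cube, the 12×21 cube at (7, -1) partially overlaps it — only the 60.00 mm² overlap (of its 252.00 mm²) is removed, clipping the outline; the 14.5×4.5 cube at (11, 4) misses the remaining region (no effect) — 1 connected region. The outline is a single polygon with 6 vertices. Extrusion per mm of travel: 0.8 × 0.12 / (π × 0.875²) = 0.039912. Accumulating E over each segment gives final E = 2.8737.

G0 X0.00 Y0.00 Z2.28
G1 X7.00 Y0.00 E0.2794
G1 X7.00 Y20.00 E1.0776
G1 X10.00 Y20.00 E1.1974
G1 X10.00 Y26.00 E1.4368
G1 X0.00 Y26.00 E1.8360
G1 X0.00 Y0.00 E2.8737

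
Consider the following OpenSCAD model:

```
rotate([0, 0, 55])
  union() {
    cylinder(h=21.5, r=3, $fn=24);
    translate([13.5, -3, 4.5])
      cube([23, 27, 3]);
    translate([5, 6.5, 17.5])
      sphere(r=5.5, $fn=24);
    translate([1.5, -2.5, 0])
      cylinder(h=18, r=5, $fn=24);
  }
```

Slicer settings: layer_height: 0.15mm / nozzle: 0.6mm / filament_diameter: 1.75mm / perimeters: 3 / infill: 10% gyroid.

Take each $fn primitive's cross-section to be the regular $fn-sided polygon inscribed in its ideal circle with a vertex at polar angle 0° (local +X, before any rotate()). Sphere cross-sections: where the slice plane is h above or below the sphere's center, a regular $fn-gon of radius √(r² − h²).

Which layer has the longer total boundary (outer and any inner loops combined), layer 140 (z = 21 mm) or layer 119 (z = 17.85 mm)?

Layer 140 (z = 21): the cylinder: section is a regular 24-gon, circumradius r=3 (perimeter = 2·24·3.000·sin(180°/24) = 18.80 mm); the cube at (13.5, -3) does not reach this height (z outside [4.5, 7.5]); the sphere at (5, 6.5): section is a regular 24-gon, circumradius = √(r²−h²) = √(5.5²−3.5²) = 4.243 (perimeter = 2·24·4.243·sin(180°/24) = 26.58 mm); the cylinder at (1.5, -2.5) is not intersected at this z (z outside [0, 18]); Taking the union: the 2 present regions are separate (no shared area or edge), so areas and boundary lengths simply add and each stays a separate island — boundary = 45.38 mm; (rotated 55° about Z; rotation is an isometry so areas/perimeters/island counts are preserved). So its perimeter = 45.38 mm. Layer 119 (z = 17.85): the r=3 cylinder gives a regular 24-gon of circumradius 3 (constant along its height) (perimeter = 2·24·3.000·sin(180°/24) = 18.80 mm); the cube at (13.5, -3) is absent (z outside [4.5, 7.5]); the r=5.5 sphere at (5, 6.5) slices to a regular 24-gon of circumradius 5.489 (√(r²−h²) with h=0.35 from center) (perimeter = 2·24·5.489·sin(180°/24) = 34.39 mm); the r=5 cylinder at (1.5, -2.5) contributes a regular 24-gon of circumradius 5 (perimeter = 2·24·5.000·sin(180°/24) = 31.33 mm); Taking the union: the regions partially overlap (shared area 26.30 mm²), so the edge portions inside another operand are dropped and the merged outline is re-measured after clipping — boundary = 57.62 mm; (whole slice rotated 55° about Z — lengths, areas and connectivity unchanged). So its perimeter = 57.62 mm. Layer 119 is larger (57.62 vs 45.38 mm).

layer 119 (z = 17.85 mm)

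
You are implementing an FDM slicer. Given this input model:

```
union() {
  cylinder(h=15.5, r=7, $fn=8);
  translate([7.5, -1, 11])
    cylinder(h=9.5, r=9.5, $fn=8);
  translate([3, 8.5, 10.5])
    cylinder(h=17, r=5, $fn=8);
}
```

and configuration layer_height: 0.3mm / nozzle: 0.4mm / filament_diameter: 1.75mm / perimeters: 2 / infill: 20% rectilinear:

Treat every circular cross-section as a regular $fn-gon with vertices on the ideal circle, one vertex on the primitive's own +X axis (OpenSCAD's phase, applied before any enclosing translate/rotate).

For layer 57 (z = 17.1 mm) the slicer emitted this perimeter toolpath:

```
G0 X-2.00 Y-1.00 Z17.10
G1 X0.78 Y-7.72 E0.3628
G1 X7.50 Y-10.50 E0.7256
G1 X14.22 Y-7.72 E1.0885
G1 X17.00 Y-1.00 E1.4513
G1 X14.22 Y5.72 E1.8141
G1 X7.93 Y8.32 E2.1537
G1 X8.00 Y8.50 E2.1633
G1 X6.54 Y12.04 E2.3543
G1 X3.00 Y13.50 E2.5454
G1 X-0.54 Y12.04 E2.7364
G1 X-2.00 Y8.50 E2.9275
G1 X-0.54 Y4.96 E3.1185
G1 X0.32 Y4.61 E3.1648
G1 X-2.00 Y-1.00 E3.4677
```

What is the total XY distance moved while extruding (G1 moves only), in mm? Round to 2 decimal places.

Sum the Euclidean lengths of each G1 segment: total = 69.51 mm.

69.51 mm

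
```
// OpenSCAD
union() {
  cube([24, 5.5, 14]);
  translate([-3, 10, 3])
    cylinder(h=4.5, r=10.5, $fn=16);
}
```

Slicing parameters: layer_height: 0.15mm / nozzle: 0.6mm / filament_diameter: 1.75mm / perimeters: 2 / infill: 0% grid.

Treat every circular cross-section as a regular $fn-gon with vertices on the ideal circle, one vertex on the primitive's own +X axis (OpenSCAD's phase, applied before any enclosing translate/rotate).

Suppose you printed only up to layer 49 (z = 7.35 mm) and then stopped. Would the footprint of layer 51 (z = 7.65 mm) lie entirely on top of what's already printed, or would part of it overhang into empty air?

Compare the two slices. At z = 7.35: the cube is present — its section is the full 24×5.5 rectangle (area 132.00 mm²); the r=10.5 cylinder at (-3, 10) contributes a regular 16-gon of circumradius 10.5 (area = (16/2)·10.500²·sin(360°/16) = 337.53 mm²); Taking the union: the regions partially overlap — summed areas 469.53 mm² minus the doubly-counted overlap 22.10 mm² gives 447.43 mm² — area = 447.43 mm². At z = 7.65: the cube (footprint 24×5.5) is included at this height (area 132.00 mm²); the cylinder at (-3, 10) is absent (z outside [3, 7.5]); Combining (union): only the 24×5.5 cube is present, so the union is just that shape — area = 132.00 mm². Checking containment: the cross-section at z = 7.65 is a subset of the cross-section at z = 7.35.

entirely on top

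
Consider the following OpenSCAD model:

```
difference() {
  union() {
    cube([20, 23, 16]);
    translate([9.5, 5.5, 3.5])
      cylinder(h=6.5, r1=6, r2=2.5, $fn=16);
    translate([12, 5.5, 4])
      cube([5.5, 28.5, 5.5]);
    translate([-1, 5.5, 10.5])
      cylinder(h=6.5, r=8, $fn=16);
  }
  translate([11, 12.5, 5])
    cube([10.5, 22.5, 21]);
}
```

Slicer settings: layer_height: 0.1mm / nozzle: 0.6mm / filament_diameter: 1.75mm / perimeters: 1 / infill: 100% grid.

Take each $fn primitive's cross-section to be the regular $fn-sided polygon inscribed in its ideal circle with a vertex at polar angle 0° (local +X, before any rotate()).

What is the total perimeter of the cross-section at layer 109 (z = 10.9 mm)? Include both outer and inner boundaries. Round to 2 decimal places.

100.36 mm

At z = 10.9 mm: the cube is present — its section is the full 20×23 rectangle (perimeter 86.00 mm); the cone at (9.5, 5.5) is not intersected at this z (z outside [3.5, 10]); the cube at (12, 5.5) is absent (z outside [4, 9.5]); the r=8 cylinder at (-1, 5.5) gives a regular 16-gon of circumradius 8 (constant along its height) (perimeter = 2·16·8.000·sin(180°/16) = 49.94 mm); Taking the union: the regions partially overlap (shared area 75.18 mm²), so the edge portions inside another operand are dropped and the merged outline is re-measured after clipping — boundary = 100.36 mm; the cube at (11, 12.5) (footprint 10.5×22.5) is included at this height (perimeter 66.00 mm); Subtracting the remaining from the first: starting from the result so far, the 10.5×22.5 cube at (11, 12.5) partially overlaps it — only the 94.50 mm² overlap (of its 236.25 mm²) is removed, clipping the outline — boundary = 100.36 mm. Overall, the cross-section is a single solid region. Total boundary length (outer) = 100.36 mm.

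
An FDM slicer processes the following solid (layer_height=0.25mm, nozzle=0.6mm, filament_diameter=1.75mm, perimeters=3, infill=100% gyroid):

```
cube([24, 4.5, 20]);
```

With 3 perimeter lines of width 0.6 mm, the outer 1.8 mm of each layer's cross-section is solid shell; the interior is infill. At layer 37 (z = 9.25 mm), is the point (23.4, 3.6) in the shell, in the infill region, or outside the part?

At z = 9.25 mm: the cube is present — its section is the full 24×4.5 rectangle. Overall, the cross-section is a single solid region. The nearest boundary edge runs (24.00, 0.00)→(24.00, 4.50); distance from the point to it = 0.60 mm. The point is inside the cross-section, 0.60 mm from the nearest boundary — within the 1.8 mm shell band (3 × 0.6).

shell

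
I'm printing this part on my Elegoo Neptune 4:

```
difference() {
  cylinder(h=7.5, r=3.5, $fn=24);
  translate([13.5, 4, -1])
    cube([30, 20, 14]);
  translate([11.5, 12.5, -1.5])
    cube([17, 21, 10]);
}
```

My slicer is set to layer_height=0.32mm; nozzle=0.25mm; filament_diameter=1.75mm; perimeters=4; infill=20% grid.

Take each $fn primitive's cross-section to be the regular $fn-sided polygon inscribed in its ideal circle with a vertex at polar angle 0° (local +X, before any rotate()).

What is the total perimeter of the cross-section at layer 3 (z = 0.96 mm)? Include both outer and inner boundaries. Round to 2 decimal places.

At z = 0.96 mm: the r=3.5 cylinder contributes a regular 24-gon of circumradius 3.5 (perimeter = 2·24·3.500·sin(180°/24) = 21.93 mm); the cube at (13.5, 4) is present — its section is the full 30×20 rectangle (perimeter 100.00 mm); the cube at (11.5, 12.5) (footprint 17×21) is included at this height (perimeter 76.00 mm); After the difference (first − rest): starting from the r=3.5 cylinder, the 30×20 cube at (13.5, 4) misses the remaining region (no effect); the 17×21 cube at (11.5, 12.5) misses the remaining region (no effect) — boundary = 21.93 mm. Overall, the cross-section is a single solid region. Total boundary length (outer) = 21.93 mm.

21.93 mm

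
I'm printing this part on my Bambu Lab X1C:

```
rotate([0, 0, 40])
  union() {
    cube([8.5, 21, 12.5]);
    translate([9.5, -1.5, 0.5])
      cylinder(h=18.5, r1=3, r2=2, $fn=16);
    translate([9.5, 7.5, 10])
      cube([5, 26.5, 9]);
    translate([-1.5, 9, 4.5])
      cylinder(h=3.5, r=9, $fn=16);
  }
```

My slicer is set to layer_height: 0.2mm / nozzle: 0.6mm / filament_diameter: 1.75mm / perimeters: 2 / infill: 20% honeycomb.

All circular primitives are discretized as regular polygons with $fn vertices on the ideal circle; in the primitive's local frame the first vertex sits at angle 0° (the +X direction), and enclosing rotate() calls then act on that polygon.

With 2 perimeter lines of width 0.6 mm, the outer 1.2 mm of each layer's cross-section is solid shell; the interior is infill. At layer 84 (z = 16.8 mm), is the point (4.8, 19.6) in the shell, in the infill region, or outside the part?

At z = 16.8 mm: the cube is absent (z outside [0, 12.5]); the cone at (9.5, -1.5): at t=0.881 of its height the radius interpolates to r₁+(r₂−r₁)t = 2.119, giving a regular 16-gon of that circumradius; the 5×26.5 cube at (9.5, 7.5) contributes its full rectangle; the cylinder at (-1.5, 9) is not intersected at this z (z outside [4.5, 8]); Merging all regions: the 2 present regions are separate (no shared area or edge), so areas and boundary lengths simply add and each stays a separate island — 2 connected regions; (rotated 40° about Z; rotation is an isometry so areas/perimeters/island counts are preserved). Overall, the cross-section has 2 separate islands. Undo the 40° rotation: the query point maps to (16.276, 11.929) in the un-rotated model frame. The nearest boundary edge runs (14.50, 34.00)→(14.50, 7.50); distance from the point to it = 1.78 mm. The point is not inside any of the regions above, so it lies outside the cross-section (1.78 mm from the nearest boundary).

outside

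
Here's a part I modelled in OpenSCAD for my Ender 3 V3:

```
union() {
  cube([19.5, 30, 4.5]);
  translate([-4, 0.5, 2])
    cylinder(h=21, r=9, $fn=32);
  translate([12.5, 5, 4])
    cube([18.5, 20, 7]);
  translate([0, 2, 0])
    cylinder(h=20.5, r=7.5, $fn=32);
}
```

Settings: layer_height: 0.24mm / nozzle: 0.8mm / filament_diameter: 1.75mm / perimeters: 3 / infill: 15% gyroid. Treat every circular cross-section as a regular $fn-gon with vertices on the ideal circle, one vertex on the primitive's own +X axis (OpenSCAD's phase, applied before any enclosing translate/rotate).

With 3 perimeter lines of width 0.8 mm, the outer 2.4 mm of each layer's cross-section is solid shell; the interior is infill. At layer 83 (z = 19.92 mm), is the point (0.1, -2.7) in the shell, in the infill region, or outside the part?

infill

At z = 19.92 mm: the cube is absent (z outside [0, 4.5]); the r=9 cylinder at (-4, 0.5) gives a regular 32-gon of circumradius 9 (constant along its height); the cube at (12.5, 5) is absent (z outside [4, 11]); the r=7.5 cylinder at (0, 2) contributes a regular 32-gon of circumradius 7.5; Combining (union): the regions partially overlap (shared area 140.25 mm²), so overlapping operands fuse into one piece — 1 connected region. Overall, the cross-section is a single solid region. The nearest boundary edge runs (3.34, -4.68)→(2.36, -5.86); distance from the point to it = 3.76 mm. The point is inside the cross-section and 3.76 mm from the nearest boundary — more than the 2.4 mm shell width (3 × 0.8), so it's in the infill interior.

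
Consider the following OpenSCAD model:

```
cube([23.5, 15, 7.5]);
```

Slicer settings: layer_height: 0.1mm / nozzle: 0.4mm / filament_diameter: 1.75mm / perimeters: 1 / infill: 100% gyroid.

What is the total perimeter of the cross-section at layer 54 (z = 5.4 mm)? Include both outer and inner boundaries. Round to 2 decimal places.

77.00 mm

At z = 5.4 mm: the 23.5×15 cube contributes its full rectangle (perimeter 77.00 mm). Overall, the cross-section is a single solid region. Total boundary length (outer) = 77.00 mm.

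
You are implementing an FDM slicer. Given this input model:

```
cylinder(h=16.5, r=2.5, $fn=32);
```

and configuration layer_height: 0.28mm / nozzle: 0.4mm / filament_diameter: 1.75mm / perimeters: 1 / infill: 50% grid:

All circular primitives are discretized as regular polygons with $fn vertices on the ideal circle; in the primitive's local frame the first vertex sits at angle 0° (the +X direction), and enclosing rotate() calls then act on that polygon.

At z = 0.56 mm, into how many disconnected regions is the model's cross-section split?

At z = 0.56 mm: the cylinder: section is a regular 32-gon, circumradius r=2.5. The result has 1 disconnected region.

1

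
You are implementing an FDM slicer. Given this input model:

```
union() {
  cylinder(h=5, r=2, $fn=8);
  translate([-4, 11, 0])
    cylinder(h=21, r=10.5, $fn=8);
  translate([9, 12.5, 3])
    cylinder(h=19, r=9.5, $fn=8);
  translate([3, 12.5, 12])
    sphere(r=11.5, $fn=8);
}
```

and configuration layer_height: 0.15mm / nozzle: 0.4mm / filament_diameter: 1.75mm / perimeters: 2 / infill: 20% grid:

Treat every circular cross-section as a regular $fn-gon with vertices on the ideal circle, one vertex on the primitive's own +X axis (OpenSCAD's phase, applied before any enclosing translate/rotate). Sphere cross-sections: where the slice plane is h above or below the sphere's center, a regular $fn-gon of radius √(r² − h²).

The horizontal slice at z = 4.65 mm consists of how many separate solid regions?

2

At z = 4.65 mm: the r=2 cylinder contributes a regular 8-gon of circumradius 2; the cylinder at (-4, 11): section is a regular 8-gon, circumradius r=10.5; the r=9.5 cylinder at (9, 12.5) contributes a regular 8-gon of circumradius 9.5; the r=11.5 sphere at (3, 12.5) slices to a regular 8-gon of circumradius 8.845 (√(r²−h²) with h=7.35 from center); Combining (union): the regions partially overlap (shared area 270.31 mm²), so overlapping operands fuse into one piece — 2 connected regions. The result has 2 disconnected regions.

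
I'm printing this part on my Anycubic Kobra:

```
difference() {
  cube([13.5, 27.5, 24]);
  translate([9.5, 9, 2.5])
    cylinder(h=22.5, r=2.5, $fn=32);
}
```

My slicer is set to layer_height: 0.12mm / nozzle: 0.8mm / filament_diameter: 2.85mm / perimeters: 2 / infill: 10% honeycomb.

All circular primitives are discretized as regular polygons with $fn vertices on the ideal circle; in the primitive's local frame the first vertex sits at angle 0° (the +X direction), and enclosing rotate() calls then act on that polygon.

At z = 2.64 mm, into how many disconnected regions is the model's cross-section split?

1

At z = 2.64 mm: the 13.5×27.5 cube contributes its full rectangle; the r=2.5 cylinder at (9.5, 9) gives a regular 32-gon of circumradius 2.5 (constant along its height); Subtracting the remaining from the first: starting from the 13.5×27.5 cube, the r=2.5 cylinder at (9.5, 9) lies wholly inside it (removes its full 19.51 mm² and its 15.68 mm outline becomes a hole wall) — 1 connected region with 1 hole. The result has 1 disconnected region.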